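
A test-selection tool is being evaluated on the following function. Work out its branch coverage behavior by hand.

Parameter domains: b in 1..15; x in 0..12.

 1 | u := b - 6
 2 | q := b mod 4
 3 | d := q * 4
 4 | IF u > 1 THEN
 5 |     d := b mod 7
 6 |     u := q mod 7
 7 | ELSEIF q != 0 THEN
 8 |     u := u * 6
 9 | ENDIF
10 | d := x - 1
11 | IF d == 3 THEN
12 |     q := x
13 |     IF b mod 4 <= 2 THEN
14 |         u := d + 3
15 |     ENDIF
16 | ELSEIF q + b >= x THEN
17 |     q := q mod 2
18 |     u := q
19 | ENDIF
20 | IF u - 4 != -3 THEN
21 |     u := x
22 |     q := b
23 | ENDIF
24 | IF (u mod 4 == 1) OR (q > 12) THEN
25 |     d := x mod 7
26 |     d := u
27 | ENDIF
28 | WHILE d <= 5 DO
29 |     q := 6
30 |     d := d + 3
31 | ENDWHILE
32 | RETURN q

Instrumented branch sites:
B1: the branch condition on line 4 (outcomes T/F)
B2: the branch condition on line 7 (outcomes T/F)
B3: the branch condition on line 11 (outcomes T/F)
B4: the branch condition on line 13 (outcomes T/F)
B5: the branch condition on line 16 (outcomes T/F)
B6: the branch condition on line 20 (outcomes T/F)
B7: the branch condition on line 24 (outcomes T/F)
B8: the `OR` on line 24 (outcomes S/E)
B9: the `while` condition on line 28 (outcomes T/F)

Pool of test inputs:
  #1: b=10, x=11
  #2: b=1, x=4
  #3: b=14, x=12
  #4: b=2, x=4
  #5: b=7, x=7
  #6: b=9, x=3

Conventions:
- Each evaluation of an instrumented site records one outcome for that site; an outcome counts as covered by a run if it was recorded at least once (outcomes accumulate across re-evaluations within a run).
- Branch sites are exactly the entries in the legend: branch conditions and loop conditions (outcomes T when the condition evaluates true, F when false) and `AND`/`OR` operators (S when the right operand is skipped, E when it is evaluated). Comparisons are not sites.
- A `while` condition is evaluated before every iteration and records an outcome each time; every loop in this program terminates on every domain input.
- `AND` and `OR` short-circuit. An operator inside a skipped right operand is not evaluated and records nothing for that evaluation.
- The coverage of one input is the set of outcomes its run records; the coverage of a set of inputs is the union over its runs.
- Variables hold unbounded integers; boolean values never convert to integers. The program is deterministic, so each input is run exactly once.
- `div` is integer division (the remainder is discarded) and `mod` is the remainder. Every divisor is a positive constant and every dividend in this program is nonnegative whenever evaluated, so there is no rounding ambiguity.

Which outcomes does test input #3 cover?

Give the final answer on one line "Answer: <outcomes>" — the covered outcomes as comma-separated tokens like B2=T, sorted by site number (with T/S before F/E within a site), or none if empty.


Running input #3 (b=14, x=12), event by event:
  B1->T, B3->F, B5->T, B6->T, B8->E, B7->T, B9->F
deduplicating events, the covered set is: B1=T, B3=F, B5=T, B6=T, B7=T, B8=E, B9=F
Answer: B1=T, B3=F, B5=T, B6=T, B7=T, B8=E, B9=F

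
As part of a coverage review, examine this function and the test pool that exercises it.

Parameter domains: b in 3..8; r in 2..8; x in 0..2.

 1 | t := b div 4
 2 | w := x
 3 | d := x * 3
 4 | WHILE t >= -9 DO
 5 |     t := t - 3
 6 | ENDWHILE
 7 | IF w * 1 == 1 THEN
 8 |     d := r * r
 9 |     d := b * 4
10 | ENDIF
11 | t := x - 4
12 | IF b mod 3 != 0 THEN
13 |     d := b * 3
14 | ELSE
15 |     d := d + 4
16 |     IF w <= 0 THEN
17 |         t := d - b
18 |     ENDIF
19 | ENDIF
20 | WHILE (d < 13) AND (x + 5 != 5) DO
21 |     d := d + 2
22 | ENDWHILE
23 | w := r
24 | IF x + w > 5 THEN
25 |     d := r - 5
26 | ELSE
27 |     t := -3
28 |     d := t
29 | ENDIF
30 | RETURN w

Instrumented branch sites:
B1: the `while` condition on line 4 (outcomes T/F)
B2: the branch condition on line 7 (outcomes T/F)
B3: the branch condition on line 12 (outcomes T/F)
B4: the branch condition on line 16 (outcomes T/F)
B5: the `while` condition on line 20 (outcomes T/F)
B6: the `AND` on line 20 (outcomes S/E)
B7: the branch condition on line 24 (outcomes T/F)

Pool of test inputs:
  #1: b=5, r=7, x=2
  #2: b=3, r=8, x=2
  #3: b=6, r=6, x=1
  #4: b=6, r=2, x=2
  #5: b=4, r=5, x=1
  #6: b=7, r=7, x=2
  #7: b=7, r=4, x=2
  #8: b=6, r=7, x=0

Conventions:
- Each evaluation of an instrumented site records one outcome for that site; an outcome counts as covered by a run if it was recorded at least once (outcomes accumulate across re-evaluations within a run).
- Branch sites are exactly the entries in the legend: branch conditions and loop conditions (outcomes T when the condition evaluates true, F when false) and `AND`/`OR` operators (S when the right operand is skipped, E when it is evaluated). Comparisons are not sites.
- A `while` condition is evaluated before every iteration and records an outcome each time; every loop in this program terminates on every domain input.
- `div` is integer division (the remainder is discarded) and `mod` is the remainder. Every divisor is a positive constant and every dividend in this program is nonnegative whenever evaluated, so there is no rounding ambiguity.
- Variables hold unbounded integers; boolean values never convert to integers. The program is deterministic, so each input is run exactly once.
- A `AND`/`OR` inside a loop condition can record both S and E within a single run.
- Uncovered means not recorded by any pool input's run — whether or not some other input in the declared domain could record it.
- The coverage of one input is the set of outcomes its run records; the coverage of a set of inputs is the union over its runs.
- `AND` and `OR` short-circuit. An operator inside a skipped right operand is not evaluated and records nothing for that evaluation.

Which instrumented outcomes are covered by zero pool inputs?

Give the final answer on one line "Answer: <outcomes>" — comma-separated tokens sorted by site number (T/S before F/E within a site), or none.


test 1 (b=5, r=7, x=2) fires B1->T, B1->T, B1->T, B1->T, B1->F, B2->F, B3->T, B6->S, B5->F, B7->T; hits B1=T, B1=F, B2=F, B3=T, B5=F, B6=S, B7=T
test 2 (b=3, r=8, x=2) fires B1->T, B1->T, B1->T, B1->T, B1->F, B2->F, B3->F, B4->F, B6->E, B5->T, B6->E, B5->T, B6->S, B5->F, ...; hits B1=T, B1=F, B2=F, B3=F, B4=F, B5=T, B5=F, B6=S, B6=E, B7=T
test 3 (b=6, r=6, x=1) fires B1->T, B1->T, B1->T, B1->T, B1->F, B2->T, B3->F, B4->F, B6->S, B5->F, B7->T; hits B1=T, B1=F, B2=T, B3=F, B4=F, B5=F, B6=S, B7=T
test 4 (b=6, r=2, x=2) fires B1->T, B1->T, B1->T, B1->T, B1->F, B2->F, B3->F, B4->F, B6->E, B5->T, B6->E, B5->T, B6->S, B5->F, ...; hits B1=T, B1=F, B2=F, B3=F, B4=F, B5=T, B5=F, B6=S, B6=E, B7=F
test 5 (b=4, r=5, x=1) fires B1->T, B1->T, B1->T, B1->T, B1->F, B2->T, B3->T, B6->E, B5->T, B6->S, B5->F, B7->T; hits B1=T, B1=F, B2=T, B3=T, B5=T, B5=F, B6=S, B6=E, B7=T
test 6 (b=7, r=7, x=2) fires B1->T, B1->T, B1->T, B1->T, B1->F, B2->F, B3->T, B6->S, B5->F, B7->T; hits B1=T, B1=F, B2=F, B3=T, B5=F, B6=S, B7=T
test 7 (b=7, r=4, x=2) fires B1->T, B1->T, B1->T, B1->T, B1->F, B2->F, B3->T, B6->S, B5->F, B7->T; hits B1=T, B1=F, B2=F, B3=T, B5=F, B6=S, B7=T
test 8 (b=6, r=7, x=0) fires B1->T, B1->T, B1->T, B1->T, B1->F, B2->F, B3->F, B4->T, B6->E, B5->F, B7->T; hits B1=T, B1=F, B2=F, B3=F, B4=T, B5=F, B6=E, B7=T
union over the pool: B1=T, B1=F, B2=T, B2=F, B3=T, B3=F, B4=T, B4=F, B5=T, B5=F, B6=S, B6=E, B7=T, B7=F
uncovered (0 of 14): none
Answer: none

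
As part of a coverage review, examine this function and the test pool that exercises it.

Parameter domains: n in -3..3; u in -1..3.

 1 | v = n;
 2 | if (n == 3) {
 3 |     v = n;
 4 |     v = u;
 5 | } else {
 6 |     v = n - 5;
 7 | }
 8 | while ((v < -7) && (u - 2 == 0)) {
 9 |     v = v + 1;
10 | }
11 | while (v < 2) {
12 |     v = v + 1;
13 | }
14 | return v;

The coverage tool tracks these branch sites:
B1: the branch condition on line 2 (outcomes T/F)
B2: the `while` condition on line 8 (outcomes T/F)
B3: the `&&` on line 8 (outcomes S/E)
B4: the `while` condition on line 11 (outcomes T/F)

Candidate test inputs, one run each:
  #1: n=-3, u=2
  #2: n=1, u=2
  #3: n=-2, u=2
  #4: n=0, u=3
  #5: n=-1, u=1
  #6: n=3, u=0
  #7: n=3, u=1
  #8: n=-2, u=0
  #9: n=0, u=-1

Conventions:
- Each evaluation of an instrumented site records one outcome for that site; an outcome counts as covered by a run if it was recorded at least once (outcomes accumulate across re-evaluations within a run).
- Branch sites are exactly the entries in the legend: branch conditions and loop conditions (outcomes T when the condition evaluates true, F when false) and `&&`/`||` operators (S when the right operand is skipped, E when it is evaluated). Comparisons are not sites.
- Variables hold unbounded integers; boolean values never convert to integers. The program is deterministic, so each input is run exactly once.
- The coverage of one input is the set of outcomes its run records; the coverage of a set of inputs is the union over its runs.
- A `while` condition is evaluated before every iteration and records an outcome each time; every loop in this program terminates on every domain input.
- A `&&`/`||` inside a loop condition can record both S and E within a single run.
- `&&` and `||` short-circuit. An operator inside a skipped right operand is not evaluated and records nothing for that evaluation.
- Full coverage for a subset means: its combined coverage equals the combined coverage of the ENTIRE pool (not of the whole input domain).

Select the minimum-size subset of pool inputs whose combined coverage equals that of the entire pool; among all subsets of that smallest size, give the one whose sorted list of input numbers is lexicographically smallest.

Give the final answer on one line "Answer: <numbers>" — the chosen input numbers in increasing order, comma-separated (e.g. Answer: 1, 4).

#1 (n=-3, u=2) -> B1->F, B3->E, B2->T, B3->S, B2->F, B4->T, B4->T, B4->T, B4->T, B4->T, B4->T, B4->T, B4->T, B4->T, ...; covered: B1=F, B2=T, B2=F, B3=S, B3=E, B4=T, B4=F
#2 (n=1, u=2) -> B1->F, B3->S, B2->F, B4->T, B4->T, B4->T, B4->T, B4->T, B4->T, B4->F; covered: B1=F, B2=F, B3=S, B4=T, B4=F
#3 (n=-2, u=2) -> B1->F, B3->S, B2->F, B4->T, B4->T, B4->T, B4->T, B4->T, B4->T, B4->T, B4->T, B4->T, B4->F; covered: B1=F, B2=F, B3=S, B4=T, B4=F
#4 (n=0, u=3) -> B1->F, B3->S, B2->F, B4->T, B4->T, B4->T, B4->T, B4->T, B4->T, B4->T, B4->F; covered: B1=F, B2=F, B3=S, B4=T, B4=F
#5 (n=-1, u=1) -> B1->F, B3->S, B2->F, B4->T, B4->T, B4->T, B4->T, B4->T, B4->T, B4->T, B4->T, B4->F; covered: B1=F, B2=F, B3=S, B4=T, B4=F
#6 (n=3, u=0) -> B1->T, B3->S, B2->F, B4->T, B4->T, B4->F; covered: B1=T, B2=F, B3=S, B4=T, B4=F
#7 (n=3, u=1) -> B1->T, B3->S, B2->F, B4->T, B4->F; covered: B1=T, B2=F, B3=S, B4=T, B4=F
#8 (n=-2, u=0) -> B1->F, B3->S, B2->F, B4->T, B4->T, B4->T, B4->T, B4->T, B4->T, B4->T, B4->T, B4->T, B4->F; covered: B1=F, B2=F, B3=S, B4=T, B4=F
#9 (n=0, u=-1) -> B1->F, B3->S, B2->F, B4->T, B4->T, B4->T, B4->T, B4->T, B4->T, B4->T, B4->F; covered: B1=F, B2=F, B3=S, B4=T, B4=F
pool-wide coverage (8 outcomes): B1=T, B1=F, B2=T, B2=F, B3=S, B3=E, B4=T, B4=F
every size-1 subset falls short of the 8 outcomes (best: 7/8)
at size 2, {1, 6} reaches all 8 outcomes; every lexicographically earlier size-2 subset fails

Answer: 1, 6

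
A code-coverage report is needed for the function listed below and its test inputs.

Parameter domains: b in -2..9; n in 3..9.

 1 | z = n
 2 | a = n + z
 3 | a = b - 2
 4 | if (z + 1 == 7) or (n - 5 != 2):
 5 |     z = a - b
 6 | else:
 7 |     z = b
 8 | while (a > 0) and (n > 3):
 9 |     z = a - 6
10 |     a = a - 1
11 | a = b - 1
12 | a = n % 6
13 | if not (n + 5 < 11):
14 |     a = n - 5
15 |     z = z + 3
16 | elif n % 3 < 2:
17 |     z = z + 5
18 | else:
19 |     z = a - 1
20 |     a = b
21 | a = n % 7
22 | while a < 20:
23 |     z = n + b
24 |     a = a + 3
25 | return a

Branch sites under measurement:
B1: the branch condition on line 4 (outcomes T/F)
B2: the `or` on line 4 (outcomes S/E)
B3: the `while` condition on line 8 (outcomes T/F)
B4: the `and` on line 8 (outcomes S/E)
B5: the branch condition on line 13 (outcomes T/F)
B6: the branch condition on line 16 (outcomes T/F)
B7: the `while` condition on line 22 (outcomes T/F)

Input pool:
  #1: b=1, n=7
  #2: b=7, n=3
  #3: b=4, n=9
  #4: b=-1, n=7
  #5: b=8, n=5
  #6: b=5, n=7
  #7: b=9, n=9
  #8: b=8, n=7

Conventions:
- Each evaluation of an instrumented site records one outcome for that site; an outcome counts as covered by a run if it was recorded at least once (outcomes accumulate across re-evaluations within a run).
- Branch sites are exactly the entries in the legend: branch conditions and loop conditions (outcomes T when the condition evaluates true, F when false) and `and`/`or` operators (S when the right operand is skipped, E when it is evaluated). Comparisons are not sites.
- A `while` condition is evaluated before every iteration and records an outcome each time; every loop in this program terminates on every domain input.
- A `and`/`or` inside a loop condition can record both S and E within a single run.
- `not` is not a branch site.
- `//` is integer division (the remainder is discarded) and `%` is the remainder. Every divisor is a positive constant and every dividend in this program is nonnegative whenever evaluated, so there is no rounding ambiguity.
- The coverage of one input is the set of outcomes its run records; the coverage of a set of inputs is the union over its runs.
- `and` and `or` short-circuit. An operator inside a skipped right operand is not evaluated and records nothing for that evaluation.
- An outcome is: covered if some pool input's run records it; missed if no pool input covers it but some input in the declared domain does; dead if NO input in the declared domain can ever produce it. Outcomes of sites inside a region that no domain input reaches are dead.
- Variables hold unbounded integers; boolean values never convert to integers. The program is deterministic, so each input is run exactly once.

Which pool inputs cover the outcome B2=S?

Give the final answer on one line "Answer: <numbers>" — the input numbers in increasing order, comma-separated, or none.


input #1 (b=1, n=7): misses B2=S
input #2 (b=7, n=3): misses B2=S
input #3 (b=4, n=9): misses B2=S
input #4 (b=-1, n=7): misses B2=S
input #5 (b=8, n=5): misses B2=S
input #6 (b=5, n=7): misses B2=S
input #7 (b=9, n=9): misses B2=S
input #8 (b=8, n=7): misses B2=S
Answer: none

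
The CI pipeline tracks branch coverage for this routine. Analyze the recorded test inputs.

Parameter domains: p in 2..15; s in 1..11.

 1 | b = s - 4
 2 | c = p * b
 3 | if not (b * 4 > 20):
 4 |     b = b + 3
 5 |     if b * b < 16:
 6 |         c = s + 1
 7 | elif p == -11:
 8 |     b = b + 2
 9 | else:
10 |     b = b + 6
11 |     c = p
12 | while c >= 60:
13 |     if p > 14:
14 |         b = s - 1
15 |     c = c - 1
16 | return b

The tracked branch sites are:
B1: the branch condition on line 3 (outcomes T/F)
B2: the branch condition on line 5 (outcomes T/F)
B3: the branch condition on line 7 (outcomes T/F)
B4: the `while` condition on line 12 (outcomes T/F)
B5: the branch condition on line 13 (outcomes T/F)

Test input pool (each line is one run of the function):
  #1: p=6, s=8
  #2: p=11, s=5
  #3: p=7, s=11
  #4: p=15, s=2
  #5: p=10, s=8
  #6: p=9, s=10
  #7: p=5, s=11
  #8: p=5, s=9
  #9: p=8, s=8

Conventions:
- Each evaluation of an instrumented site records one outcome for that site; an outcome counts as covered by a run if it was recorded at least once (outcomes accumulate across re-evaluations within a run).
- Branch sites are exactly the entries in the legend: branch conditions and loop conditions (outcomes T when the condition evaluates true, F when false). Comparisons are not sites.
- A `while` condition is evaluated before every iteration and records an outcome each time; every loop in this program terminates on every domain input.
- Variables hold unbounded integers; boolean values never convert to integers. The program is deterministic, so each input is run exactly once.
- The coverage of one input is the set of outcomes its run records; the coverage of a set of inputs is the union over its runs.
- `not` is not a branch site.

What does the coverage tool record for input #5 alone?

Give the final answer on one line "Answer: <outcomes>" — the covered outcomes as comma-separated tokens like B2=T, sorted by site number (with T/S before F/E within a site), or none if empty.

Simulating input #5 (p=10, s=8) step by step:
  B1->T, B2->F, B4->F
as a set, this run covers: B1=T, B2=F, B4=F

Answer: B1=T, B2=F, B4=F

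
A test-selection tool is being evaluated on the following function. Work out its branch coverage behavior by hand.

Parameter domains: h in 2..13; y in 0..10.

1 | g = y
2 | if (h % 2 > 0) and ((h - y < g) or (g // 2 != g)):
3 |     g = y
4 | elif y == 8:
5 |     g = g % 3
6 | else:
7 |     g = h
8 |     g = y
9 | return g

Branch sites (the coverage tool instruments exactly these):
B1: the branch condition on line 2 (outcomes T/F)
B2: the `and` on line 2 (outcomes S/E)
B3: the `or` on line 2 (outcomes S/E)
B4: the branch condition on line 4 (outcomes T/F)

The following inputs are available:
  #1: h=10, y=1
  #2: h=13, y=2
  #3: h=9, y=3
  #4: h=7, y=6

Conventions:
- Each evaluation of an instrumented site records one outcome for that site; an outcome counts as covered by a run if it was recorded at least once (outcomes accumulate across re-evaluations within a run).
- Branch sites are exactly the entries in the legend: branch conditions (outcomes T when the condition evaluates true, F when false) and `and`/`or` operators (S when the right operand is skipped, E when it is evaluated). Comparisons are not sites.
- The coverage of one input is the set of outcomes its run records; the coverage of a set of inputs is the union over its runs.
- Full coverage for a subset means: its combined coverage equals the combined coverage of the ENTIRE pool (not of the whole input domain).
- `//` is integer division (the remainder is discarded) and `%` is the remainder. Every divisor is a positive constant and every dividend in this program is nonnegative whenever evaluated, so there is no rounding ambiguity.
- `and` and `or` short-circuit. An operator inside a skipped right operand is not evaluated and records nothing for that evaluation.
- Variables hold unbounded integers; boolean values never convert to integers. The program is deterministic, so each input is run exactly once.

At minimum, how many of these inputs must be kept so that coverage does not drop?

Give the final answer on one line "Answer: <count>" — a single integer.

input #1 (h=10, y=1): covers B1=F, B2=S, B4=F
input #2 (h=13, y=2): covers B1=T, B2=E, B3=E
input #3 (h=9, y=3): covers B1=T, B2=E, B3=E
input #4 (h=7, y=6): covers B1=T, B2=E, B3=S
pool-wide coverage (7 outcomes): B1=T, B1=F, B2=S, B2=E, B3=S, B3=E, B4=F
checked all size-1 subsets: none covers 7 outcomes (max 3/7)
checked all size-2 subsets: none covers 7 outcomes (max 6/7)
inputs {1, 2, 4} (size 3) cover everything; no size-3 subset with a lexicographically smaller index list covers all 7

Answer: 3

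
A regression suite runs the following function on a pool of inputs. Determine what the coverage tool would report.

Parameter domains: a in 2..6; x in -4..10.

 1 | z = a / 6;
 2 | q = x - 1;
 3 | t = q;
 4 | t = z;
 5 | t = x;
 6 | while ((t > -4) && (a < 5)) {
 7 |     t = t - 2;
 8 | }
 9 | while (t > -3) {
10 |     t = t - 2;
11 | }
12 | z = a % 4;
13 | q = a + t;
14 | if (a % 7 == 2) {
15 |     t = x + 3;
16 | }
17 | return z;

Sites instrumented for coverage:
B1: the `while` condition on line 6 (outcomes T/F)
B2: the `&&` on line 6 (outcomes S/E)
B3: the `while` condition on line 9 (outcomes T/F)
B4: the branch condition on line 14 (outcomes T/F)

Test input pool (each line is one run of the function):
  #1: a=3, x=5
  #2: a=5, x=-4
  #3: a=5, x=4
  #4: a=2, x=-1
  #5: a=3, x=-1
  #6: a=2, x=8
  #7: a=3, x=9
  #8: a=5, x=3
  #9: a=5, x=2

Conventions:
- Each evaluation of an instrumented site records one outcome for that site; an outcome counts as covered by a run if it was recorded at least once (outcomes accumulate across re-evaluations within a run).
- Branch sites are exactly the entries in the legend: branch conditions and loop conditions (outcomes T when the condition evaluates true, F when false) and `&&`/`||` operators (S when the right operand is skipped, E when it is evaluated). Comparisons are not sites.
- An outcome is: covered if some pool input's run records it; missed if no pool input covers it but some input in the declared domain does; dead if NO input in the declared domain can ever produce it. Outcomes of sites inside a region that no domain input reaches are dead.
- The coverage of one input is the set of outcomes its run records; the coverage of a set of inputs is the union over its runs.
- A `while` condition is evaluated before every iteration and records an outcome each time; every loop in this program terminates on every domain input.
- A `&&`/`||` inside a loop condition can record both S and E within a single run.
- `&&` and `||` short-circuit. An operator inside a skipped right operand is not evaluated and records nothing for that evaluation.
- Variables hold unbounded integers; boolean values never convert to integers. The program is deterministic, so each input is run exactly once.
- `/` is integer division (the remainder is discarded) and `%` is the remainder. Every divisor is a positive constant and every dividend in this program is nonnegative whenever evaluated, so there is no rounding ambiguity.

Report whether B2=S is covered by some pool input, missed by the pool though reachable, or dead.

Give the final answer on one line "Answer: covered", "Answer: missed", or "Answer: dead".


B2=S is recorded by pool input(s) 1, 2, 4, 5, 6, 7 -> covered
Answer: covered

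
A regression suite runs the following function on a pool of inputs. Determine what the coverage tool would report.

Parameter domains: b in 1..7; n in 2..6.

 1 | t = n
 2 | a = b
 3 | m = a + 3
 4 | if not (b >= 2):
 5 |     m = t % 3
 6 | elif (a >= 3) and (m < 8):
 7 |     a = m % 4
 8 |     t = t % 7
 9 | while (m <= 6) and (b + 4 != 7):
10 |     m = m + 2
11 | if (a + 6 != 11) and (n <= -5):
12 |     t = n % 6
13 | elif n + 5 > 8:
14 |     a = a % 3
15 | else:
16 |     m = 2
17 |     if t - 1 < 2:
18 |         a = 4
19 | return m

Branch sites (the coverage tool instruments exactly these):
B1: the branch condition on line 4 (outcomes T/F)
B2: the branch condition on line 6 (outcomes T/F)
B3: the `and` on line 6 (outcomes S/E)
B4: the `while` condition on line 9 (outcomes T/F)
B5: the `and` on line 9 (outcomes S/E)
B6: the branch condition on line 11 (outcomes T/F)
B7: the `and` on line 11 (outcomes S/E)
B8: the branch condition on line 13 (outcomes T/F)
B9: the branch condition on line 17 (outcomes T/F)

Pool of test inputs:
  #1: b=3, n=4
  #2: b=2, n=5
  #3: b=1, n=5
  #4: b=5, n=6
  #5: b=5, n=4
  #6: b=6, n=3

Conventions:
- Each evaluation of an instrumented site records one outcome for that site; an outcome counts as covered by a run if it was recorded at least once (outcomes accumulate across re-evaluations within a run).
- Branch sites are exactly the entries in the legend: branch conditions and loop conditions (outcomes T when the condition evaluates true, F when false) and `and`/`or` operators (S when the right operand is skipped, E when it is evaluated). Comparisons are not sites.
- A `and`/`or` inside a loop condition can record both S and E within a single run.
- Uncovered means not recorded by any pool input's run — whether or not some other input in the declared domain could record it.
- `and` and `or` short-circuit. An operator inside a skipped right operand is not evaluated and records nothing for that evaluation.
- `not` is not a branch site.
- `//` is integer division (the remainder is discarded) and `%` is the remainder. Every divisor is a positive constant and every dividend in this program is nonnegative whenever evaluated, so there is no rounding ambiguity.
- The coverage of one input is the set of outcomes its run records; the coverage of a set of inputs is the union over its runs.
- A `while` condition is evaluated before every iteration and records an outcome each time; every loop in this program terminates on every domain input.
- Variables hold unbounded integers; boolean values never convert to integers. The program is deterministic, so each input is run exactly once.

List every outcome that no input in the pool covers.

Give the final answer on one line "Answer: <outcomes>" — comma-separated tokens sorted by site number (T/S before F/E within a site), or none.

test 1 (b=3, n=4) fires B1->F, B3->E, B2->T, B5->E, B4->F, B7->E, B6->F, B8->T; hits B1=F, B2=T, B3=E, B4=F, B5=E, B6=F, B7=E, B8=T
test 2 (b=2, n=5) fires B1->F, B3->S, B2->F, B5->E, B4->T, B5->S, B4->F, B7->E, B6->F, B8->T; hits B1=F, B2=F, B3=S, B4=T, B4=F, B5=S, B5=E, B6=F, B7=E, B8=T
test 3 (b=1, n=5) fires B1->T, B5->E, B4->T, B5->E, B4->T, B5->E, B4->T, B5->S, B4->F, B7->E, B6->F, B8->T; hits B1=T, B4=T, B4=F, B5=S, B5=E, B6=F, B7=E, B8=T
test 4 (b=5, n=6) fires B1->F, B3->E, B2->F, B5->S, B4->F, B7->S, B6->F, B8->T; hits B1=F, B2=F, B3=E, B4=F, B5=S, B6=F, B7=S, B8=T
test 5 (b=5, n=4) fires B1->F, B3->E, B2->F, B5->S, B4->F, B7->S, B6->F, B8->T; hits B1=F, B2=F, B3=E, B4=F, B5=S, B6=F, B7=S, B8=T
test 6 (b=6, n=3) fires B1->F, B3->E, B2->F, B5->S, B4->F, B7->E, B6->F, B8->F, B9->F; hits B1=F, B2=F, B3=E, B4=F, B5=S, B6=F, B7=E, B8=F, B9=F
union over the pool: B1=T, B1=F, B2=T, B2=F, B3=S, B3=E, B4=T, B4=F, B5=S, B5=E, B6=F, B7=S, B7=E, B8=T, B8=F, B9=F
uncovered (2 of 18): B6=T, B9=T

Answer: B6=T, B9=T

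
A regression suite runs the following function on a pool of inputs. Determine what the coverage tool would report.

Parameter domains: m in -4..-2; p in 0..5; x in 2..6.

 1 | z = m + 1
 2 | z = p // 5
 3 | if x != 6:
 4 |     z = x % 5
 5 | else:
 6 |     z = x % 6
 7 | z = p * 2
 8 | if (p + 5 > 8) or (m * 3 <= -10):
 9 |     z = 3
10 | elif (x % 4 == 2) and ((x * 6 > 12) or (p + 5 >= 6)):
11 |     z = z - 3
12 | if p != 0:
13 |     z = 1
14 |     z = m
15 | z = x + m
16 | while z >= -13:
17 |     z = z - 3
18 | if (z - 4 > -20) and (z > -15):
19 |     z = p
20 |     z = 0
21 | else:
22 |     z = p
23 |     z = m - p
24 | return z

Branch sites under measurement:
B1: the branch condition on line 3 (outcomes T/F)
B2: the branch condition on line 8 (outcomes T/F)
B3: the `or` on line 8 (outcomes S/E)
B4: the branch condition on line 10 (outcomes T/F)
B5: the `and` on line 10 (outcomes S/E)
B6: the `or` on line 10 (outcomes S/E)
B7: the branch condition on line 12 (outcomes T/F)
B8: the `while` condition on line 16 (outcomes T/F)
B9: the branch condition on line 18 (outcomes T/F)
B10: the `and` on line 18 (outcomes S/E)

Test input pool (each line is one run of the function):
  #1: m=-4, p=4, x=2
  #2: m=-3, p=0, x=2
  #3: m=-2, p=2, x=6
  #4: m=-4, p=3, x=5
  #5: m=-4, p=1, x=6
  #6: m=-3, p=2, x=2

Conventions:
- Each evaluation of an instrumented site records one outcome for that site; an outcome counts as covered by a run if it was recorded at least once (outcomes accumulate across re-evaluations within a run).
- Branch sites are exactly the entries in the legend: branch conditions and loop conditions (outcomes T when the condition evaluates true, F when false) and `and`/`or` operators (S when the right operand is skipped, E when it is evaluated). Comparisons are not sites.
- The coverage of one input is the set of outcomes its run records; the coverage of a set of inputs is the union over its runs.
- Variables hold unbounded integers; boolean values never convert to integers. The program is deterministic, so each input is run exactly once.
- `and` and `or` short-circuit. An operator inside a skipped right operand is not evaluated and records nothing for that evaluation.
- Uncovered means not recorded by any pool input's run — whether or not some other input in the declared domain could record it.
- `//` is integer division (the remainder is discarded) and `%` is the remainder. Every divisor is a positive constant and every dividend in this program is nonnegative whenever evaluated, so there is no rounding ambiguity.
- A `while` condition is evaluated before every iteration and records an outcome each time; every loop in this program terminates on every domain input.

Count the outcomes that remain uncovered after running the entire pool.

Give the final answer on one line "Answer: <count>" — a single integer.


#1 (m=-4, p=4, x=2) -> B1->T, B3->S, B2->T, B7->T, B8->T, B8->T, B8->T, B8->T, B8->F, B10->E, B9->T; covered: B1=T, B2=T, B3=S, B7=T, B8=T, B8=F, B9=T, B10=E
#2 (m=-3, p=0, x=2) -> B1->T, B3->E, B2->F, B5->E, B6->E, B4->F, B7->F, B8->T, B8->T, B8->T, B8->T, B8->T, B8->F, B10->S, ...; covered: B1=T, B2=F, B3=E, B4=F, B5=E, B6=E, B7=F, B8=T, B8=F, B9=F, B10=S
#3 (m=-2, p=2, x=6) -> B1->F, B3->E, B2->F, B5->E, B6->S, B4->T, B7->T, B8->T, B8->T, B8->T, B8->T, B8->T, B8->T, B8->F, ...; covered: B1=F, B2=F, B3=E, B4=T, B5=E, B6=S, B7=T, B8=T, B8=F, B9=T, B10=E
#4 (m=-4, p=3, x=5) -> B1->T, B3->E, B2->T, B7->T, B8->T, B8->T, B8->T, B8->T, B8->T, B8->F, B10->E, B9->T; covered: B1=T, B2=T, B3=E, B7=T, B8=T, B8=F, B9=T, B10=E
#5 (m=-4, p=1, x=6) -> B1->F, B3->E, B2->T, B7->T, B8->T, B8->T, B8->T, B8->T, B8->T, B8->T, B8->F, B10->S, B9->F; covered: B1=F, B2=T, B3=E, B7=T, B8=T, B8=F, B9=F, B10=S
#6 (m=-3, p=2, x=2) -> B1->T, B3->E, B2->F, B5->E, B6->E, B4->T, B7->T, B8->T, B8->T, B8->T, B8->T, B8->T, B8->F, B10->S, ...; covered: B1=T, B2=F, B3=E, B4=T, B5=E, B6=E, B7=T, B8=T, B8=F, B9=F, B10=S
union over the pool: B1=T, B1=F, B2=T, B2=F, B3=S, B3=E, B4=T, B4=F, B5=E, B6=S, B6=E, B7=T, B7=F, B8=T, B8=F, B9=T, B9=F, B10=S, B10=E
uncovered (1 of 20): B5=S
Answer: 1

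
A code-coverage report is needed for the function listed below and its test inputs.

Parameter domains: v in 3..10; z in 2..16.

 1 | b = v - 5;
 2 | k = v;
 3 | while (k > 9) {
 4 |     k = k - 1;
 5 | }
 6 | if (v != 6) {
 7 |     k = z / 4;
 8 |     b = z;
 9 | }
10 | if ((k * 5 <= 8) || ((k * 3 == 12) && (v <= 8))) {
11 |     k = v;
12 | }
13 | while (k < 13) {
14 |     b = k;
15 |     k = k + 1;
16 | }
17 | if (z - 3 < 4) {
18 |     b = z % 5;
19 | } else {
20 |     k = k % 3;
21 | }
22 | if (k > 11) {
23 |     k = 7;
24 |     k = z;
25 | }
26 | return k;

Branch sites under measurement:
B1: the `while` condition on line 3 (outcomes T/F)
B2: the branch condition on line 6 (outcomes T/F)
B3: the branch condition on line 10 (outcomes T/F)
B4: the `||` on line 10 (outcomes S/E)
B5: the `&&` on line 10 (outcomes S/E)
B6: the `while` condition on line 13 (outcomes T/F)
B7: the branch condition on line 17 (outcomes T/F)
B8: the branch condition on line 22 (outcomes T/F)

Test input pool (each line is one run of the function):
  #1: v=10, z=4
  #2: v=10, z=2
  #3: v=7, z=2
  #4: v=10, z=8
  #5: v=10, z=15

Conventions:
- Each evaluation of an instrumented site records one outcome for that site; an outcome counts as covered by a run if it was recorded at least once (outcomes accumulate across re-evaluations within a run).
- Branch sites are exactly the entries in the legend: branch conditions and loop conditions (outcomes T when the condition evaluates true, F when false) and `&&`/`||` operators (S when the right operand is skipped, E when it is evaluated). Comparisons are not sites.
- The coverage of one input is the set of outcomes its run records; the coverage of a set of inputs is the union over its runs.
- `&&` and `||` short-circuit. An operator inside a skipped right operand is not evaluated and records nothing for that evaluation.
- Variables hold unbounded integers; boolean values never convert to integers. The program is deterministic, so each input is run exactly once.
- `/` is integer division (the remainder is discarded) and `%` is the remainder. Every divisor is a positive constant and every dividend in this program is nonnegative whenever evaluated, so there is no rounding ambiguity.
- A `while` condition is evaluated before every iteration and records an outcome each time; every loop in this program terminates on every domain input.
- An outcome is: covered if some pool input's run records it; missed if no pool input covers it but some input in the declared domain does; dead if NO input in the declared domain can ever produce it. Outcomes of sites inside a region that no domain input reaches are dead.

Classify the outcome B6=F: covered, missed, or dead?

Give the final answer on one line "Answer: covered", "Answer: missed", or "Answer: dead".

B6=F is recorded by pool input(s) 1, 2, 3, 4, 5 -> covered

Answer: covered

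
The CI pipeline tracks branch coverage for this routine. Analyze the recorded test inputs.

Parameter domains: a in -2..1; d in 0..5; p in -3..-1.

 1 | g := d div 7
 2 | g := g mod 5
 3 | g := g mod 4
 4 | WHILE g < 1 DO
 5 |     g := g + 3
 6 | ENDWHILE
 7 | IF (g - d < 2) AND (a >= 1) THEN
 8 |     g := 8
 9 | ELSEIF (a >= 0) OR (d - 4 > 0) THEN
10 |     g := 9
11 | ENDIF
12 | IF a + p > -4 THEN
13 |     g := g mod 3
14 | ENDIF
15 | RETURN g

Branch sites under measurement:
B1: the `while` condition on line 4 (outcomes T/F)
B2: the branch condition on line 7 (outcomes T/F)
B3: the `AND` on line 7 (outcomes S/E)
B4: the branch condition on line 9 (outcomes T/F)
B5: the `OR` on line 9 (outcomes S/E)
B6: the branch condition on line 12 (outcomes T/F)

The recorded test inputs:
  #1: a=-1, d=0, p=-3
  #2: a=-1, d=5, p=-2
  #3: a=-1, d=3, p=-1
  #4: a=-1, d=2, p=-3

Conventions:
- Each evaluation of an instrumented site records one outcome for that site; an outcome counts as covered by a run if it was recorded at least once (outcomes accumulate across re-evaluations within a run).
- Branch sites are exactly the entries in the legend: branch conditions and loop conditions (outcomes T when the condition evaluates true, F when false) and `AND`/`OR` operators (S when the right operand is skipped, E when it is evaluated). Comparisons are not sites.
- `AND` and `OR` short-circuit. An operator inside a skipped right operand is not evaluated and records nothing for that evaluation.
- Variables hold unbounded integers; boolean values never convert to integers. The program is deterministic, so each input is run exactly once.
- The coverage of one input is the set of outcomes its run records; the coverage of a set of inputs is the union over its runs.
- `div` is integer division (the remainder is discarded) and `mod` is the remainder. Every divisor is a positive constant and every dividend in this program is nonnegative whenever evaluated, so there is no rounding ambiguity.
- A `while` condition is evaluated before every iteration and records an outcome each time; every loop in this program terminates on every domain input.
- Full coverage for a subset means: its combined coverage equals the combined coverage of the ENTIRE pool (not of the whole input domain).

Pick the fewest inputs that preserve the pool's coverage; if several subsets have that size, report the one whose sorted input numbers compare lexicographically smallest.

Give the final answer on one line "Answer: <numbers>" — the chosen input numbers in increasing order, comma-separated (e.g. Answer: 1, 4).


test 1 (a=-1, d=0, p=-3) hits B1=T, B1=F, B2=F, B3=S, B4=F, B5=E, B6=F
test 2 (a=-1, d=5, p=-2) hits B1=T, B1=F, B2=F, B3=E, B4=T, B5=E, B6=T
test 3 (a=-1, d=3, p=-1) hits B1=T, B1=F, B2=F, B3=E, B4=F, B5=E, B6=T
test 4 (a=-1, d=2, p=-3) hits B1=T, B1=F, B2=F, B3=E, B4=F, B5=E, B6=F
pool-wide coverage (10 outcomes): B1=T, B1=F, B2=F, B3=S, B3=E, B4=T, B4=F, B5=E, B6=T, B6=F
size 1 is not enough: best union over all size-1 subsets is 7/10
at size 2, {1, 2} reaches all 10 outcomes; every lexicographically earlier size-2 subset fails
Answer: 1, 2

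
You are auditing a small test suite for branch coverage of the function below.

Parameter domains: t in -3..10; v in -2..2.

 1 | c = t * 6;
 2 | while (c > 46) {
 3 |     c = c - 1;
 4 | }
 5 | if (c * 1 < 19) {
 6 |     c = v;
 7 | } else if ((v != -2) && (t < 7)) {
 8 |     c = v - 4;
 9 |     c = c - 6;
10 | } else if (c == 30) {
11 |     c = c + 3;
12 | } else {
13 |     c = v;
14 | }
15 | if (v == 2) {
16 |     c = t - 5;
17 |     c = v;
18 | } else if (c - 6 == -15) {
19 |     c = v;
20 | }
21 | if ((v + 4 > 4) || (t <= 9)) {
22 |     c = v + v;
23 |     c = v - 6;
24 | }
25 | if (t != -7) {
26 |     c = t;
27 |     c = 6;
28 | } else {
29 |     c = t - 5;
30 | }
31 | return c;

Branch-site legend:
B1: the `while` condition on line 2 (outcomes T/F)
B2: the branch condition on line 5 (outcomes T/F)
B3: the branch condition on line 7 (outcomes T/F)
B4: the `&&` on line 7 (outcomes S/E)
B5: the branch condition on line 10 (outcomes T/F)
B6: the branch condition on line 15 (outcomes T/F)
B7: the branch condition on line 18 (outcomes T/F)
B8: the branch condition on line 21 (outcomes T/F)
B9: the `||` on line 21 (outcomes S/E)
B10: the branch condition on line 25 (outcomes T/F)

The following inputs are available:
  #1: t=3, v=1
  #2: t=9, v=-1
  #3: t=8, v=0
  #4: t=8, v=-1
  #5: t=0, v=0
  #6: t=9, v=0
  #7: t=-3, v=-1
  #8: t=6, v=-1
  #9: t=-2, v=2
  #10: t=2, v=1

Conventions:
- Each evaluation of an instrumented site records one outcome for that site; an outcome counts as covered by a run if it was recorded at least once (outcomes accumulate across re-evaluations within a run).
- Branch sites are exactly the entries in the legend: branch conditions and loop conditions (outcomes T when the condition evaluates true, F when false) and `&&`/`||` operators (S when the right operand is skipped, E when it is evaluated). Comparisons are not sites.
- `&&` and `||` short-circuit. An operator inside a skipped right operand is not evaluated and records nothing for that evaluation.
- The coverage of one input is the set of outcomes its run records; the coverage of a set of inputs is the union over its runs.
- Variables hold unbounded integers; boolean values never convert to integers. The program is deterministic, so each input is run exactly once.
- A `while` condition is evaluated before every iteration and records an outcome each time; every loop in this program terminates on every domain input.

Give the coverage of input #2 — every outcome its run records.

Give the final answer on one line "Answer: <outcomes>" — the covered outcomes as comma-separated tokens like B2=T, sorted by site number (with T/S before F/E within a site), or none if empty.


Running input #2 (t=9, v=-1), event by event:
  B1->T, B1->T, B1->T, B1->T, B1->T, B1->T, B1->T, B1->T, B1->F, B2->F
  B4->E, B3->F, B5->F, B6->F, B7->F, B9->E, B8->T, B10->T
collecting distinct outcomes: B1=T, B1=F, B2=F, B3=F, B4=E, B5=F, B6=F, B7=F, B8=T, B9=E, B10=T
Answer: B1=T, B1=F, B2=F, B3=F, B4=E, B5=F, B6=F, B7=F, B8=T, B9=E, B10=T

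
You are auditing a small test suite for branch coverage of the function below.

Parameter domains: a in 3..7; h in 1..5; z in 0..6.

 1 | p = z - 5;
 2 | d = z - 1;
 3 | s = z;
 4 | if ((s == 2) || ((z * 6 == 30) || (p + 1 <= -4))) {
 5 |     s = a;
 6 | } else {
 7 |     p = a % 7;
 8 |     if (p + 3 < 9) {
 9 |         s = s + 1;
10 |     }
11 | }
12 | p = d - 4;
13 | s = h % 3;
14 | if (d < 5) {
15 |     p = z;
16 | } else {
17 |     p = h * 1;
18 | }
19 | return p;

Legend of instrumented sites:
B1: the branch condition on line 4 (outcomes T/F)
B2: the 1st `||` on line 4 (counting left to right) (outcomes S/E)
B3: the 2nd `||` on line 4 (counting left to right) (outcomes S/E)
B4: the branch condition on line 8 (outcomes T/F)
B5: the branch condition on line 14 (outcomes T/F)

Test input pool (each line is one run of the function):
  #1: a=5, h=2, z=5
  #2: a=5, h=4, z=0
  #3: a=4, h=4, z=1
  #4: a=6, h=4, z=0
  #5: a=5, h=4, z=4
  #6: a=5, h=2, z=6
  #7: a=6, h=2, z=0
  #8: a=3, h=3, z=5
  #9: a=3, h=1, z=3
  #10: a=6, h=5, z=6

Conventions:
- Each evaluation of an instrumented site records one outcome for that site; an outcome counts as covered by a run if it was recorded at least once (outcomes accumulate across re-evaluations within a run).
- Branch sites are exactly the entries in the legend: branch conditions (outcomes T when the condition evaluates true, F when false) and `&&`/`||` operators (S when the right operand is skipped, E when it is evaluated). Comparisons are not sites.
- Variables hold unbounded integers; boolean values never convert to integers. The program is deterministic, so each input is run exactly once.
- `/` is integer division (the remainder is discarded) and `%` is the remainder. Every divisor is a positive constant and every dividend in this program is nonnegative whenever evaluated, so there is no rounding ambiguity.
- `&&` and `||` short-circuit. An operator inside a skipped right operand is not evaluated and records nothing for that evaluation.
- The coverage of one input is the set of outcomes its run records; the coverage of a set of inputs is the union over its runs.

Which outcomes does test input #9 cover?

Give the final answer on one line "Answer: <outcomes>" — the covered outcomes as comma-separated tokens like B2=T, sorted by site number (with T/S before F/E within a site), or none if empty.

Running input #9 (a=3, h=1, z=3), event by event:
  B2->E, B3->E, B1->F, B4->T, B5->T
as a set, this run covers: B1=F, B2=E, B3=E, B4=T, B5=T

Answer: B1=F, B2=E, B3=E, B4=T, B5=T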